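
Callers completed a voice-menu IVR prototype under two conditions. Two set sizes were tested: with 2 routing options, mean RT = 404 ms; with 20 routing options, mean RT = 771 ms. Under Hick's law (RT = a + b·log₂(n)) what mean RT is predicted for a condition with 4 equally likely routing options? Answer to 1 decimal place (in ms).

514.5 ms

Solve the two-equation system in a and b:
  b = (771 − 404) / (log₂ 20 − log₂ 2) = 367 / (4.3219 − 1) = 110.478 ms/bit
  a = 404 − 110.478 × 1 = 293.522 ms
Then RT(4) = 293.522 + 110.478 × log₂ 4 = 293.522 + 110.478 × 2 ≈ 514.478 ms.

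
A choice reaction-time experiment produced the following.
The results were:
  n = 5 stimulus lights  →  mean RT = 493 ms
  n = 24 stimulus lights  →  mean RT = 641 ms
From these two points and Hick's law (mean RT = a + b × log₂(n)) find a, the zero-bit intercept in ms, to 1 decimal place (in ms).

b = (RT₂ − RT₁)/(log₂ n₂ − log₂ n₁) = (641 − 493)/(4.5850 − 2.3219) = 65.399 ms/bit.
Intercept: a = 493 − 65.399·log₂(5) = 341.148 ms.

341.1 ms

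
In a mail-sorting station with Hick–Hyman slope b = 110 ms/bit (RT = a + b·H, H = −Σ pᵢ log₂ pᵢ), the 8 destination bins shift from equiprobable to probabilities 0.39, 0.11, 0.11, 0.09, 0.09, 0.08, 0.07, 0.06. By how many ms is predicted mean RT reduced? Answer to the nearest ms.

37 ms

Equiprobable entropy H₀ = log₂ 8 = 3.0000 bits.
Skewed entropy H = −Σ pᵢ log₂ pᵢ = 2.6593 bits.
ΔRT = b·(H₀ − H) = 110 × 0.3407 = 37.48 ms.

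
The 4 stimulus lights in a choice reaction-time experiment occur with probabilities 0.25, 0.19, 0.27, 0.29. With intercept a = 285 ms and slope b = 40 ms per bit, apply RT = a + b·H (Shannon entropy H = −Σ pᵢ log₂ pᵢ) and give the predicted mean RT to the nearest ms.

364 ms

Entropy contributions −pᵢ log₂ pᵢ: 0.5000, 0.4552, 0.5100, 0.5179; sum H = 1.9832 bits.
RT = a + bH = 285 + 40·1.9832 = 364.33 ms.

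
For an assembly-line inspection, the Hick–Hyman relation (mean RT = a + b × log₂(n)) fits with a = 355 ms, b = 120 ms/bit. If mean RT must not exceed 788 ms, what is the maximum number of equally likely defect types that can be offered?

Set 355 + 120·log₂ n ≤ 788 → log₂ n ≤ (788 − 355)/120 = 3.6083.
So n ≤ 2^3.6083 = 12.196; the largest integer n is 12.

12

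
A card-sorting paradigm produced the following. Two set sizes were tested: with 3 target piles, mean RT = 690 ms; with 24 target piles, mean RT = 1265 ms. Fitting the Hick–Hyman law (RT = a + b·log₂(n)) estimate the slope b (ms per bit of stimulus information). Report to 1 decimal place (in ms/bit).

191.7 ms/bit

The slope on a log₂ axis is (1265 − 690) / (4.5850 − 1.5850) = 191.667 ms/bit.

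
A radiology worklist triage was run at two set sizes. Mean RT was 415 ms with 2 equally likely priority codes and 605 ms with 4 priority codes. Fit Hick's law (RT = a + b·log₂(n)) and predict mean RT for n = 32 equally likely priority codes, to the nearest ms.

Solve the two-equation system in a and b:
  b = (605 − 415) / (log₂ 4 − log₂ 2) = 190 / (2 − 1) = 190 ms/bit
  a = 415 − 190 × 1 = 225 ms
Then RT(32) = 225 + 190 × log₂ 32 = 225 + 190 × 5 ≈ 1175.000 ms.

1175 ms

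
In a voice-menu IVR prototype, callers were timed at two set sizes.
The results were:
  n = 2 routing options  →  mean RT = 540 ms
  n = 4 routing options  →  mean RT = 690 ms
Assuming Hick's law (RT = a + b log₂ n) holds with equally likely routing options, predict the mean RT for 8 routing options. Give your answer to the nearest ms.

840 ms

Solve the two-equation system in a and b:
  b = (690 − 540) / (log₂ 4 − log₂ 2) = 150 / (2 − 1) = 150 ms/bit
  a = 540 − 150 × 1 = 390 ms
Then RT(8) = 390 + 150 × log₂ 8 = 390 + 150 × 3 ≈ 840.000 ms.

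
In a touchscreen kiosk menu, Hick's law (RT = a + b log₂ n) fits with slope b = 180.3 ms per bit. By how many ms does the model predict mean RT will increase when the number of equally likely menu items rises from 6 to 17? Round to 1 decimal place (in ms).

270.9 ms

Only the slope matters, since a is common to both: ΔRT = b·log₂(n₂/n₁).
log₂(17) − log₂(6) = 4.0875 − 2.5850 = 1.5025.
ΔRT = 180.3 × 1.5025 = 270.901 ms.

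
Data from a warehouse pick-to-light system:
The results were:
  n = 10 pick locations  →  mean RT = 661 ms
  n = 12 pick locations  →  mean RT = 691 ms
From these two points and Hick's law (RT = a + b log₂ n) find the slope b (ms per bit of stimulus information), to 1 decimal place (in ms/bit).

114.1 ms/bit

Slope: b = (691 − 661) / (log₂ 12 − log₂ 10) = 30/0.2630 = 114.054 ms/bit.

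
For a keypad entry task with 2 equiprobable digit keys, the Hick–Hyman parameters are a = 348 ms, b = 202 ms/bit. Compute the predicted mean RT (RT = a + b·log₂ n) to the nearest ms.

550 ms

log₂(2) = 1 bits, so RT = 348 + 202 × 1 ≈ 550.000 ms.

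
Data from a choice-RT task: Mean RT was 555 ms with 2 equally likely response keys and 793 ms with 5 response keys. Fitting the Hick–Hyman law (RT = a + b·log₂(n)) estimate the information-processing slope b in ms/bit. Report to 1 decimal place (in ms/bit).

180.0 ms/bit

The slope on a log₂ axis is (793 − 555) / (2.3219 − 1) = 180.040 ms/bit.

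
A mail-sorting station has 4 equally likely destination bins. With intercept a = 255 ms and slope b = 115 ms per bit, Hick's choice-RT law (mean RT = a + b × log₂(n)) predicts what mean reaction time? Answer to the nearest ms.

log₂(4) = 2 bits, so RT = 255 + 115 × 2 ≈ 485.000 ms.

485 ms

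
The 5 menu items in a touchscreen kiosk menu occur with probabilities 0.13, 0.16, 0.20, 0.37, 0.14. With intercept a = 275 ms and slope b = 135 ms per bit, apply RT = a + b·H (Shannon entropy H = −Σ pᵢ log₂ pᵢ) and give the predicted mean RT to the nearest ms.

572 ms

H = 0.13·log₂(1/0.13) + 0.16·log₂(1/0.16) + 0.20·log₂(1/0.20) + 0.37·log₂(1/0.37) + 0.14·log₂(1/0.14) = 2.1979 bits.
RT = 275 + 135 × 2.1979 = 571.71 ms.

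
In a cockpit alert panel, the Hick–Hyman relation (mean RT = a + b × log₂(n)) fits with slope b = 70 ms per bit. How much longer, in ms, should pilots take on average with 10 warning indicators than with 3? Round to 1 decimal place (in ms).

121.6 ms

ΔRT = (a + b log₂ n₂) − (a + b log₂ n₁) = b·(log₂ n₂ − log₂ n₁).
log₂(10) − log₂(3) = 3.3219 − 1.5850 = 1.7370.
ΔRT = 70 × 1.7370 = 121.588 ms.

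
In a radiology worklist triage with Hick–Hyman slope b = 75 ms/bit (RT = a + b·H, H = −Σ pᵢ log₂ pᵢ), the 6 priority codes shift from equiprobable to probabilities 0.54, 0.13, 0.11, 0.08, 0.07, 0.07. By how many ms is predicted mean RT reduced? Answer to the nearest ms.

41 ms

Equiprobable entropy H₀ = log₂ 6 = 2.5850 bits.
Skewed entropy H = −Σ pᵢ log₂ pᵢ = 2.0416 bits.
ΔRT = b·(H₀ − H) = 75 × 0.5434 = 40.75 ms.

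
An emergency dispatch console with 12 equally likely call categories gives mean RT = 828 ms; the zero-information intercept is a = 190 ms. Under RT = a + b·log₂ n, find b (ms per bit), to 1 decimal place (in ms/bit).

12 alternatives carry log₂ 12 = 3.5850 bits; the choice cost is 828 − 190 = 638 ms, so b = 638/3.5850 = 177.966 ms/bit.

178.0 ms/bit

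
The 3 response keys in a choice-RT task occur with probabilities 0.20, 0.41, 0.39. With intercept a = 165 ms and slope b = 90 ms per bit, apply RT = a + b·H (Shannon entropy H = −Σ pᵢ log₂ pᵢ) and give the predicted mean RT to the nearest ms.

302 ms

Entropy contributions −pᵢ log₂ pᵢ: 0.4644, 0.5274, 0.5298; sum H = 1.5216 bits.
RT = a + bH = 165 + 90·1.5216 = 301.94 ms.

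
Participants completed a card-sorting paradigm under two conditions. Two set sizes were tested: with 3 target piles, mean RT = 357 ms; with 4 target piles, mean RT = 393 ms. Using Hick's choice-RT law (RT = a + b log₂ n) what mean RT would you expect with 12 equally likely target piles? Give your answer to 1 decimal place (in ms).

530.5 ms

Fit slope and intercept:
  b = (393 − 357) / (log₂ 4 − log₂ 3) = 36 / (2 − 1.5850) = 86.739 ms/bit
  a = 357 − 86.739 × 1.5850 = 219.522 ms
Then RT(12) = 219.522 + 86.739 × log₂ 12 = 219.522 + 86.739 × 3.5850 ≈ 530.478 ms.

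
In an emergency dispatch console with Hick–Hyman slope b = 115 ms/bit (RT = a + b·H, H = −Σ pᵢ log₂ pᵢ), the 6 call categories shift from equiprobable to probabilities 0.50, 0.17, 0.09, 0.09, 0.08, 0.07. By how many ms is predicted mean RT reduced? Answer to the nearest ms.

Equiprobable entropy H₀ = log₂ 6 = 2.5850 bits.
Skewed entropy H = −Σ pᵢ log₂ pᵢ = 2.1200 bits.
ΔRT = b·(H₀ − H) = 115 × 0.4650 = 53.48 ms.

53 ms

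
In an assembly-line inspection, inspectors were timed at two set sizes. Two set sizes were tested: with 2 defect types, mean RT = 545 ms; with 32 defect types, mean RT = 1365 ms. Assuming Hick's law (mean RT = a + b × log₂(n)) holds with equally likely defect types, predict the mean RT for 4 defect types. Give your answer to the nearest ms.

750 ms

Fit slope and intercept:
  b = (1365 − 545) / (log₂ 32 − log₂ 2) = 820 / (5 − 1) = 205 ms/bit
  a = 545 − 205 × 1 = 340 ms
Then RT(4) = 340 + 205 × log₂ 4 = 340 + 205 × 2 ≈ 750.000 ms.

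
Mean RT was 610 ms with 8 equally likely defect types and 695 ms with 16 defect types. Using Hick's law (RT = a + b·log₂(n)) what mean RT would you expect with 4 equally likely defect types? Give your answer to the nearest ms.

525 ms

Fit slope and intercept:
  b = (695 − 610) / (log₂ 16 − log₂ 8) = 85 / (4 − 3) = 85 ms/bit
  a = 610 − 85 × 3 = 355 ms
Then RT(4) = 355 + 85 × log₂ 4 = 355 + 85 × 2 ≈ 525.000 ms.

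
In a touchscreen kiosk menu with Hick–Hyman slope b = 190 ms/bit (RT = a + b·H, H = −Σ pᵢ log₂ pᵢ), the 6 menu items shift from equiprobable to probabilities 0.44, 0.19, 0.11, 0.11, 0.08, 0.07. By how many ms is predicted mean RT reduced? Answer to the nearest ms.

66 ms

Equiprobable entropy H₀ = log₂ 6 = 2.5850 bits.
Skewed entropy H = −Σ pᵢ log₂ pᵢ = 2.2370 bits.
ΔRT = b·(H₀ − H) = 190 × 0.3480 = 66.11 ms.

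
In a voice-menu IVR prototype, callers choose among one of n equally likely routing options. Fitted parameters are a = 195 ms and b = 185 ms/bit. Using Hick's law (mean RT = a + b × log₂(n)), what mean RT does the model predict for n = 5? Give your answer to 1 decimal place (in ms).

624.6 ms

log₂(5) = 2.3219 bits, so RT = 195 + 185 × 2.3219 ≈ 624.557 ms.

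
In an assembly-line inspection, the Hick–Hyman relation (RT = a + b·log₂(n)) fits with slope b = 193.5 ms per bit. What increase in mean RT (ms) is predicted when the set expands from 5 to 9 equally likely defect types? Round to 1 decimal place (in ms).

164.1 ms

ΔRT = (a + b log₂ n₂) − (a + b log₂ n₁) = b·(log₂ n₂ − log₂ n₁).
log₂(9) − log₂(5) = 3.1699 − 2.3219 = 0.8480.
ΔRT = 193.5 × 0.8480 = 164.087 ms.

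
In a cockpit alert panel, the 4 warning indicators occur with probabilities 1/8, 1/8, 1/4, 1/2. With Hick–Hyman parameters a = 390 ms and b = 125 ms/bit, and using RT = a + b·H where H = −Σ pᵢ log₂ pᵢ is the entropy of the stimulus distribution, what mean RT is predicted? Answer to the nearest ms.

609 ms

H = −Σ pᵢ log₂ pᵢ = 0.125·3 + 0.125·3 + 0.25·2 + 0.5·1 = 1.750 bits.
RT = 390 + 125 × 1.750 = 608.75 ms.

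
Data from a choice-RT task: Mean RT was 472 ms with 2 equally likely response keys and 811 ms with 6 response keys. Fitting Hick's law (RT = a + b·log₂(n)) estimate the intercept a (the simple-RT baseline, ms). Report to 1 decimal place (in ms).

The slope on a log₂ axis is (811 − 472) / (2.5850 − 1) = 213.885 ms/bit.
a = RT₁ − b·log₂ n₁ = 472 − 213.885 × 1 = 258.115 ms.

258.1 ms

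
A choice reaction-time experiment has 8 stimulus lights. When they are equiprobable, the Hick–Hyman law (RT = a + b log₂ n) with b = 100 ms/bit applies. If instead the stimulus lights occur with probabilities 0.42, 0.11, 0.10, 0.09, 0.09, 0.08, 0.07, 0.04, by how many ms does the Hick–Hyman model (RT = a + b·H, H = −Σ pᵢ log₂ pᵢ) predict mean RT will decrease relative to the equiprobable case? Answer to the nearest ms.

The RT saving is b·ΔH. Equiprobable H₀ = log₂(8) = 3.0000 bits; with the given probabilities H = 2.5793 bits.
b·(H₀ − H) = 100 × (3.0000 − 2.5793) = 42.07 ms.

42 ms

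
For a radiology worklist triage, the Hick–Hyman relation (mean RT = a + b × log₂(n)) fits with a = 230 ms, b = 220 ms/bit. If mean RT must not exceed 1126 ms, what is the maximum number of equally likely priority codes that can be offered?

Set 230 + 220·log₂ n ≤ 1126 → log₂ n ≤ (1126 − 230)/220 = 4.0727.
So n ≤ 2^4.0727 = 16.827; the largest integer n is 16.

16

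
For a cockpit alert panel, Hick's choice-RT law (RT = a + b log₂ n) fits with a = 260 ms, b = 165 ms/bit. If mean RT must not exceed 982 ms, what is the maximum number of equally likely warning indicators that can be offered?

20

Set 260 + 165·log₂ n ≤ 982 → log₂ n ≤ (982 − 260)/165 = 4.3758.
So n ≤ 2^4.3758 = 20.760; the largest integer n is 20.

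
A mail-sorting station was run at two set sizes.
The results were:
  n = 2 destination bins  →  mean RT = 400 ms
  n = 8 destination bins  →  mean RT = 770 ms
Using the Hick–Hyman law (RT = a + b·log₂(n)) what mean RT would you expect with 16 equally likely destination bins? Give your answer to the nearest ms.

Fit slope and intercept:
  b = (770 − 400) / (log₂ 8 − log₂ 2) = 370 / (3 − 1) = 185 ms/bit
  a = 400 − 185 × 1 = 215 ms
Then RT(16) = 215 + 185 × log₂ 16 = 215 + 185 × 4 ≈ 955.000 ms.

955 ms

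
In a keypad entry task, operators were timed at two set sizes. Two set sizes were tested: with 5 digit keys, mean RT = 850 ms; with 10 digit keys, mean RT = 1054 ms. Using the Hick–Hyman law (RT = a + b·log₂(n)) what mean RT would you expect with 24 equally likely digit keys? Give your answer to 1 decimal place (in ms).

1311.7 ms

Fit slope and intercept:
  b = (1054 − 850) / (log₂ 10 − log₂ 5) = 204 / (3.3219 − 2.3219) = 204.000 ms/bit
  a = 850 − 204.000 × 2.3219 = 376.327 ms
Then RT(24) = 376.327 + 204.000 × log₂ 24 = 376.327 + 204.000 × 4.5850 ≈ 1311.659 ms.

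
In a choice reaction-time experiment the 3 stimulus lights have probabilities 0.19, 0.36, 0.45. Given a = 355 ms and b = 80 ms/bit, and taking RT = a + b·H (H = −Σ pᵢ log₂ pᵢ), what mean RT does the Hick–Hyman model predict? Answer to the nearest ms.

H = 0.19·log₂(1/0.19) + 0.36·log₂(1/0.36) + 0.45·log₂(1/0.45) = 1.5042 bits.
RT = 355 + 80 × 1.5042 = 475.34 ms.

475 ms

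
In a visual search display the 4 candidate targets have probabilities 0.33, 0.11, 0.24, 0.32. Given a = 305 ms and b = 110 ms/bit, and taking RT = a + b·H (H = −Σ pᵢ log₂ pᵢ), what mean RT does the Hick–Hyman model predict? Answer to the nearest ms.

Entropy contributions −pᵢ log₂ pᵢ: 0.5278, 0.3503, 0.4941, 0.5260; sum H = 1.8983 bits.
RT = a + bH = 305 + 110·1.8983 = 513.81 ms.

514 ms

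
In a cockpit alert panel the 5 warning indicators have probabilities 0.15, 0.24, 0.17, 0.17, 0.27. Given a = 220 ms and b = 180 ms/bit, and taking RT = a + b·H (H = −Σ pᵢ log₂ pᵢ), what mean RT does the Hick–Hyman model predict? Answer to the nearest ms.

631 ms

Entropy contributions −pᵢ log₂ pᵢ: 0.4105, 0.4941, 0.4346, 0.4346, 0.5100; sum H = 2.2839 bits.
RT = a + bH = 220 + 180·2.2839 = 631.10 ms.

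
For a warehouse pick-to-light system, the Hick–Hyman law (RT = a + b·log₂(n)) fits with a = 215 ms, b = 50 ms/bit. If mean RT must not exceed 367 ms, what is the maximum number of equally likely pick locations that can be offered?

Information budget: (367 − 215)/50 = 3.0400 bits, so n ≤ 2^3.0400 = 8.225 → at most 8.

8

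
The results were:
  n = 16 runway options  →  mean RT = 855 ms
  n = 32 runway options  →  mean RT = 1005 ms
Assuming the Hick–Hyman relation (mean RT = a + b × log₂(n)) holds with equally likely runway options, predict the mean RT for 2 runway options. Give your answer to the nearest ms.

405 ms

Solve the two-equation system in a and b:
  b = (1005 − 855) / (log₂ 32 − log₂ 16) = 150 / (5 − 4) = 150 ms/bit
  a = 855 − 150 × 4 = 255 ms
Then RT(2) = 255 + 150 × log₂ 2 = 255 + 150 × 1 ≈ 405.000 ms.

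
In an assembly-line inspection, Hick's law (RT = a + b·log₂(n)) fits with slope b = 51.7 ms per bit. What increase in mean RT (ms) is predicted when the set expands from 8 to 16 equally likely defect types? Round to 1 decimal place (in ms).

ΔRT = (a + b log₂ n₂) − (a + b log₂ n₁) = b·(log₂ n₂ − log₂ n₁).
log₂(16) − log₂(8) = log₂(16/8) = log₂(2) = 1.
ΔRT = 51.7 × 1.0000 = 51.700 ms.

51.7 ms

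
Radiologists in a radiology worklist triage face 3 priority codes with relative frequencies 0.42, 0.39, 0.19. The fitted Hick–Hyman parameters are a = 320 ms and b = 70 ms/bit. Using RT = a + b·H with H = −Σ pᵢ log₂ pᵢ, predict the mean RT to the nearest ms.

Entropy contributions −pᵢ log₂ pᵢ: 0.5256, 0.5298, 0.4552; sum H = 1.5107 bits.
RT = a + bH = 320 + 70·1.5107 = 425.75 ms.

426 ms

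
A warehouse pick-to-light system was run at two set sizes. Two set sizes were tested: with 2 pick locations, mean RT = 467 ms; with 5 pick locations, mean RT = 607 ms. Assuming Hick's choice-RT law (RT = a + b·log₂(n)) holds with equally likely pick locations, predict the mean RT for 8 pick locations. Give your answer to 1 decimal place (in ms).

RT is linear in log₂ n, so two points fix the line:
  b = (607 − 467) / (log₂ 5 − log₂ 2) = 140 / (2.3219 − 1) = 105.906 ms/bit
  a = 467 − 105.906 × 1 = 361.094 ms
Then RT(8) = 361.094 + 105.906 × log₂ 8 = 361.094 + 105.906 × 3 ≈ 678.812 ms.

678.8 ms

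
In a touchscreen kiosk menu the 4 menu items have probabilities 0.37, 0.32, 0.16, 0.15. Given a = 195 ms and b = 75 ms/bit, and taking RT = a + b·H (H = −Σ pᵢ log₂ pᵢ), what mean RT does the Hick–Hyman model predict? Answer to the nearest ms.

H = 0.37·log₂(1/0.37) + 0.32·log₂(1/0.32) + 0.16·log₂(1/0.16) + 0.15·log₂(1/0.15) = 1.8903 bits.
RT = 195 + 75 × 1.8903 = 336.77 ms.

337 ms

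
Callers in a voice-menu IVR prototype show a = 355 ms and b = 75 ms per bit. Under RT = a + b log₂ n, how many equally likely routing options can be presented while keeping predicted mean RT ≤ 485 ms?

Information budget: (485 − 355)/75 = 1.7333 bits, so n ≤ 2^1.7333 = 3.325 → at most 3.

3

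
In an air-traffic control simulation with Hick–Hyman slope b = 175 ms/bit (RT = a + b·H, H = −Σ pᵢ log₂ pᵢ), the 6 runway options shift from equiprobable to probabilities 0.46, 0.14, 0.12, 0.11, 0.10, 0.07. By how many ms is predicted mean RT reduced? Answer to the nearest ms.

62 ms

The RT saving is b·ΔH. Equiprobable H₀ = log₂(6) = 2.5850 bits; with the given probabilities H = 2.2305 bits.
b·(H₀ − H) = 175 × (2.5850 − 2.2305) = 62.02 ms.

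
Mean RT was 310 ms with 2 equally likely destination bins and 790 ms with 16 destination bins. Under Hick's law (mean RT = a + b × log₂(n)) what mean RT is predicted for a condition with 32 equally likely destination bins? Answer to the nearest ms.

Solve the two-equation system in a and b:
  b = (790 − 310) / (log₂ 16 − log₂ 2) = 480 / (4 − 1) = 160 ms/bit
  a = 310 − 160 × 1 = 150 ms
Then RT(32) = 150 + 160 × log₂ 32 = 150 + 160 × 5 ≈ 950.000 ms.

950 ms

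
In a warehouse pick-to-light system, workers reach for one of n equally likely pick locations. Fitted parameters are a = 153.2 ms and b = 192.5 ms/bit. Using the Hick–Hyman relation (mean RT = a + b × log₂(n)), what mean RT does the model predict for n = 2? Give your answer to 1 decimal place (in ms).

log₂(2) = 1 bits, so RT = 153.2 + 192.5 × 1 ≈ 345.700 ms.

345.7 ms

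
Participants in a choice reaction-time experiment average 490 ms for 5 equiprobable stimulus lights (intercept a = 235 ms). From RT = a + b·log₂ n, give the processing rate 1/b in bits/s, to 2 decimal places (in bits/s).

9.11 bits/s

b = (490 − 235)/log₂ 5 = 255/2.3219 = 109.823 ms per bit = 0.10982 s/bit; the reciprocal is 9.106 bits/s.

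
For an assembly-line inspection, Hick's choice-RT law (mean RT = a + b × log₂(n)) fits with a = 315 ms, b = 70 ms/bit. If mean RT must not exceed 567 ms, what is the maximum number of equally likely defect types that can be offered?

Set 315 + 70·log₂ n ≤ 567 → log₂ n ≤ (567 − 315)/70 = 3.6000.
So n ≤ 2^3.6000 = 12.126; the largest integer n is 12.

12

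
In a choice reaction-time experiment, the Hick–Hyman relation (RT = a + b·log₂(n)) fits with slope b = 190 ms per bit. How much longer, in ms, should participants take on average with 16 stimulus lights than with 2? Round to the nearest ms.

570 ms

ΔRT = (a + b log₂ n₂) − (a + b log₂ n₁) = b·(log₂ n₂ − log₂ n₁).
log₂(16) − log₂(2) = log₂(16/2) = log₂(8) = 3.
ΔRT = 190 × 3.0000 = 570.000 ms.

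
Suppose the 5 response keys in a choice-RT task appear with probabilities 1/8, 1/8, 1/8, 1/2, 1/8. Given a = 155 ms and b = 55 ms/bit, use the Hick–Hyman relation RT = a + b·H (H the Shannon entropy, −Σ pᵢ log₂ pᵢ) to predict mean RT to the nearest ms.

265 ms

Each term −pᵢ log₂ pᵢ: 0.125·3 + 0.125·3 + 0.125·3 + 0.5·1 + 0.125·3; summed, H = 2.000 bits.
Mean RT = a + bH = 155 + 55·2.000 = 265.00 ms.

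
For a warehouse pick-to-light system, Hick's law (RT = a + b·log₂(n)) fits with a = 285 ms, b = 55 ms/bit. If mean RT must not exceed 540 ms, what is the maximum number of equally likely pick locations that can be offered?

24

55·log₂ n ≤ 540 − 285 = 255, giving log₂ n ≤ 4.6364 and n ≤ 24.871. The largest whole number is 24.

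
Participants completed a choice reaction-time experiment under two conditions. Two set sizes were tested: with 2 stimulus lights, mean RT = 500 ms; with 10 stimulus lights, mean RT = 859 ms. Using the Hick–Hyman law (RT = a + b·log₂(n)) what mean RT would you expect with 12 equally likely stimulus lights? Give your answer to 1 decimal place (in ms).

RT is linear in log₂ n, so two points fix the line:
  b = (859 − 500) / (log₂ 10 − log₂ 2) = 359 / (3.3219 − 1) = 154.613 ms/bit
  a = 500 − 154.613 × 1 = 345.387 ms
Then RT(12) = 345.387 + 154.613 × log₂ 12 = 345.387 + 154.613 × 3.5850 ≈ 899.669 ms.

899.7 ms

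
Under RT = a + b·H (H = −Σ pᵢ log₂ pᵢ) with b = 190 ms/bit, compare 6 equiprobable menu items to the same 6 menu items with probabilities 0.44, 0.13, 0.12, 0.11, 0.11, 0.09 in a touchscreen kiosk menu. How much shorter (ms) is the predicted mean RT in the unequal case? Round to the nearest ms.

The RT saving is b·ΔH. Equiprobable H₀ = log₂(6) = 2.5850 bits; with the given probabilities H = 2.2841 bits.
b·(H₀ − H) = 190 × (2.5850 − 2.2841) = 57.17 ms.

57 ms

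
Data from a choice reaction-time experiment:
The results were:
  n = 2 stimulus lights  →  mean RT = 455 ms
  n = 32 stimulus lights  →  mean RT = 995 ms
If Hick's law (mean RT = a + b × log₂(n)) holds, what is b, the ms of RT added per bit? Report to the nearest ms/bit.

135 ms/bit

The slope on a log₂ axis is (995 − 455) / (5 − 1) = 135 ms/bit.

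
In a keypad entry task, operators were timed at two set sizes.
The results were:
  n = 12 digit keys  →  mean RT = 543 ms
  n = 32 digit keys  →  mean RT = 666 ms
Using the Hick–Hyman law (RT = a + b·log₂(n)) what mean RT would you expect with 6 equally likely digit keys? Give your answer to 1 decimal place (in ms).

Solve the two-equation system in a and b:
  b = (666 − 543) / (log₂ 32 − log₂ 12) = 123 / (5 − 3.5850) = 86.923 ms/bit
  a = 543 − 86.923 × 3.5850 = 231.383 ms
Then RT(6) = 231.383 + 86.923 × log₂ 6 = 231.383 + 86.923 × 2.5850 ≈ 456.077 ms.

456.1 ms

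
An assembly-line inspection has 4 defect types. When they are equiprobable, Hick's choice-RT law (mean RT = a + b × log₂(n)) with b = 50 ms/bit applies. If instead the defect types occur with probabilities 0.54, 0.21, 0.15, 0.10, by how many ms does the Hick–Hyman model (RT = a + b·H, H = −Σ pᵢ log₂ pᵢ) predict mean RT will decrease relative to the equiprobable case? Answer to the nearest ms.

The RT saving is b·ΔH. Equiprobable H₀ = log₂(4) = 2.0000 bits; with the given probabilities H = 1.6956 bits.
b·(H₀ − H) = 50 × (2.0000 − 1.6956) = 15.22 ms.

15 ms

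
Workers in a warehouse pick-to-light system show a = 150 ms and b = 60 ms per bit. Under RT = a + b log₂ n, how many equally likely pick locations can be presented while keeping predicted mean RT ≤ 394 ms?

16

60·log₂ n ≤ 394 − 150 = 244, giving log₂ n ≤ 4.0667 and n ≤ 16.757. The largest whole number is 16.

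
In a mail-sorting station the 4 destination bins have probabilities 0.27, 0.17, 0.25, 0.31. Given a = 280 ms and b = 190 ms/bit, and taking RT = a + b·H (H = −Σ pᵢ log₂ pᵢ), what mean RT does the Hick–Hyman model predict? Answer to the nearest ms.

654 ms

H = 0.27·log₂(1/0.27) + 0.17·log₂(1/0.17) + 0.25·log₂(1/0.25) + 0.31·log₂(1/0.31) = 1.9684 bits.
RT = 280 + 190 × 1.9684 = 654.00 ms.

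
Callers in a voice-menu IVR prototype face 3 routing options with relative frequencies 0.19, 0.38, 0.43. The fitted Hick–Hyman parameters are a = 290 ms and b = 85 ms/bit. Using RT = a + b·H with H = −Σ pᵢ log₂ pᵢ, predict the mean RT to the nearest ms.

Entropy contributions −pᵢ log₂ pᵢ: 0.4552, 0.5305, 0.5236; sum H = 1.5092 bits.
RT = a + bH = 290 + 85·1.5092 = 418.29 ms.

418 ms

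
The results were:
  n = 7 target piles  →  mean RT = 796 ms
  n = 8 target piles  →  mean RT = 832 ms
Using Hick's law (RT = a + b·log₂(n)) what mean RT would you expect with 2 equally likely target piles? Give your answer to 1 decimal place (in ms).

458.3 ms

RT is linear in log₂ n, so two points fix the line:
  b = (832 − 796) / (log₂ 8 − log₂ 7) = 36 / (3 − 2.8074) = 186.872 ms/bit
  a = 796 − 186.872 × 2.8074 = 271.384 ms
Then RT(2) = 271.384 + 186.872 × log₂ 2 = 271.384 + 186.872 × 1 ≈ 458.256 ms.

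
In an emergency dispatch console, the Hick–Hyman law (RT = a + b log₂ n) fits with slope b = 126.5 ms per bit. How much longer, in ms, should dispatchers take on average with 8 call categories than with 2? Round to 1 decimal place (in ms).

253.0 ms

Only the slope matters, since a is common to both: ΔRT = b·log₂(n₂/n₁).
log₂(8) − log₂(2) = log₂(8/2) = log₂(4) = 2.
ΔRT = 126.5 × 2.0000 = 253.000 ms.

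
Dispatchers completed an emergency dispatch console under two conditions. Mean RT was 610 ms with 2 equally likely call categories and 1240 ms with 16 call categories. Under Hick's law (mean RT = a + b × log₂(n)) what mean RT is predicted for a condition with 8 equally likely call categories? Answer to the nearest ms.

Fit slope and intercept:
  b = (1240 − 610) / (log₂ 16 − log₂ 2) = 630 / (4 − 1) = 210 ms/bit
  a = 610 − 210 × 1 = 400 ms
Then RT(8) = 400 + 210 × log₂ 8 = 400 + 210 × 3 ≈ 1030.000 ms.

1030 ms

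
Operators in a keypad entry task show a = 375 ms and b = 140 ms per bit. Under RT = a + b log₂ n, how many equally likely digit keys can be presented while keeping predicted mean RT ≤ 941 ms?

16

140·log₂ n ≤ 941 − 375 = 566, giving log₂ n ≤ 4.0429 and n ≤ 16.482. The largest whole number is 16.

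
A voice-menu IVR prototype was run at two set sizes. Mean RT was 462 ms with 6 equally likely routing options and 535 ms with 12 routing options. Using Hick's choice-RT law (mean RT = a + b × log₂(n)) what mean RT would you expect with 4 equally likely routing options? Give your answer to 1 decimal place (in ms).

Solve the two-equation system in a and b:
  b = (535 − 462) / (log₂ 12 − log₂ 6) = 73 / (3.5850 − 2.5850) = 73.000 ms/bit
  a = 462 − 73.000 × 2.5850 = 273.298 ms
Then RT(4) = 273.298 + 73.000 × log₂ 4 = 273.298 + 73.000 × 2 ≈ 419.298 ms.

419.3 ms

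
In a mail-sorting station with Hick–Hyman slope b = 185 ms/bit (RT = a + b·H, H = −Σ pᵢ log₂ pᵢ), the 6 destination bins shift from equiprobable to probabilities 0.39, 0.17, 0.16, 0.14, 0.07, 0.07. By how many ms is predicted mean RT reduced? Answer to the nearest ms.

49 ms

The RT saving is b·ΔH. Equiprobable H₀ = log₂(6) = 2.5850 bits; with the given probabilities H = 2.3216 bits.
b·(H₀ − H) = 185 × (2.5850 − 2.3216) = 48.72 ms.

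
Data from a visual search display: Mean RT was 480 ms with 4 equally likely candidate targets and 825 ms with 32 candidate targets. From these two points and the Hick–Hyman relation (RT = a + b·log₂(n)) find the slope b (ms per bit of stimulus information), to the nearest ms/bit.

Slope: b = (825 − 480) / (log₂ 32 − log₂ 4) = 345/3.0000 = 115 ms/bit.

115 ms/bit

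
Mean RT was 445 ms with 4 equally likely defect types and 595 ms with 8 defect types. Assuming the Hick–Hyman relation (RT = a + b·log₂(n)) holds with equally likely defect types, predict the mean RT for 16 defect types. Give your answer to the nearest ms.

745 ms

RT is linear in log₂ n, so two points fix the line:
  b = (595 − 445) / (log₂ 8 − log₂ 4) = 150 / (3 − 2) = 150 ms/bit
  a = 445 − 150 × 2 = 145 ms
Then RT(16) = 145 + 150 × log₂ 16 = 145 + 150 × 4 ≈ 745.000 ms.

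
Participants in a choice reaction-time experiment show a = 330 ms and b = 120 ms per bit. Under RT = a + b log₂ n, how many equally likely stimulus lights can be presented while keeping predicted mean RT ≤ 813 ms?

120·log₂ n ≤ 813 − 330 = 483, giving log₂ n ≤ 4.0250 and n ≤ 16.280. The largest whole number is 16.

16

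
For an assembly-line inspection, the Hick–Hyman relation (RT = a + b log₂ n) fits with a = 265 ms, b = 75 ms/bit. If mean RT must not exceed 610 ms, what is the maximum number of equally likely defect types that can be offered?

75·log₂ n ≤ 610 − 265 = 345, giving log₂ n ≤ 4.6000 and n ≤ 24.251. The largest whole number is 24.

24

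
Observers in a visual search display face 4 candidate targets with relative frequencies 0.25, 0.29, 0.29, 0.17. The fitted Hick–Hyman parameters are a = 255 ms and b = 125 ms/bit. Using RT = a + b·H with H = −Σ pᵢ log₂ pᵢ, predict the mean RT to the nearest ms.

501 ms

H = 0.25·log₂(1/0.25) + 0.29·log₂(1/0.29) + 0.29·log₂(1/0.29) + 0.17·log₂(1/0.17) = 1.9704 bits.
RT = 255 + 125 × 1.9704 = 501.30 ms.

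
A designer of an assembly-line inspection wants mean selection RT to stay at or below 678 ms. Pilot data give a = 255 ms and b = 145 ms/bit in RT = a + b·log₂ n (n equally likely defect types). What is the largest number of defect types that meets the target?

145·log₂ n ≤ 678 − 255 = 423, giving log₂ n ≤ 2.9172 and n ≤ 7.554. The largest whole number is 7.

7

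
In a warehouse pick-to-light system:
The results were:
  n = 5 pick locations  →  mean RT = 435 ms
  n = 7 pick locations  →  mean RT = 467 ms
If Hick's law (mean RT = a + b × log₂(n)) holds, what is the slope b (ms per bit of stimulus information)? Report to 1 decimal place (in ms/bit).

b = (RT₂ − RT₁)/(log₂ n₂ − log₂ n₁) = (467 − 435)/(2.8074 − 2.3219) = 65.921 ms/bit.

65.9 ms/bit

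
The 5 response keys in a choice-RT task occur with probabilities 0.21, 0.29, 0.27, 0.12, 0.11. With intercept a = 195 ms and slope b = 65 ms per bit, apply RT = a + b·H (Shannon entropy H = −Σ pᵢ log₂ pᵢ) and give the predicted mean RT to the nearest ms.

339 ms

H = 0.21·log₂(1/0.21) + 0.29·log₂(1/0.29) + 0.27·log₂(1/0.27) + 0.12·log₂(1/0.12) + 0.11·log₂(1/0.11) = 2.2181 bits.
RT = 195 + 65 × 2.2181 = 339.18 ms.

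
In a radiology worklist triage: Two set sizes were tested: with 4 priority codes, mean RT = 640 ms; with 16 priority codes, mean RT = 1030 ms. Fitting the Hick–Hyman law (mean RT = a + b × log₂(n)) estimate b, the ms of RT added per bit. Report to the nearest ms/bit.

Slope: b = (1030 − 640) / (log₂ 16 − log₂ 4) = 390/2.0000 = 195 ms/bit.

195 ms/bit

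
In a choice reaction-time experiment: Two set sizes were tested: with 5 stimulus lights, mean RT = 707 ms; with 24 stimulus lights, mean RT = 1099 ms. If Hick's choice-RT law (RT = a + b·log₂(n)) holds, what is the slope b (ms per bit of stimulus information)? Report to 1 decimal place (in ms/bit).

Slope: b = (1099 − 707) / (log₂ 24 − log₂ 5) = 392/2.2630 = 173.219 ms/bit.

173.2 ms/bit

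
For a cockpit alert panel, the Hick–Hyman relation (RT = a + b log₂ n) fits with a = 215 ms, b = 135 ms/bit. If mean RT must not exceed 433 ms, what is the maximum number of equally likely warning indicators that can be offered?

3

Information budget: (433 − 215)/135 = 1.6148 bits, so n ≤ 2^1.6148 = 3.063 → at most 3.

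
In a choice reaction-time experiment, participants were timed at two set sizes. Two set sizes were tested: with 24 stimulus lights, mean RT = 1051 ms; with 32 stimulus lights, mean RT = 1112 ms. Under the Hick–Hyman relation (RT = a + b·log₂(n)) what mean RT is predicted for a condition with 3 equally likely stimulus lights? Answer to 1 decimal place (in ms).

RT is linear in log₂ n, so two points fix the line:
  b = (1112 − 1051) / (log₂ 32 − log₂ 24) = 61 / (5 − 4.5850) = 146.975 ms/bit
  a = 1051 − 146.975 × 4.5850 = 377.127 ms
Then RT(3) = 377.127 + 146.975 × log₂ 3 = 377.127 + 146.975 × 1.5850 ≈ 610.076 ms.

610.1 ms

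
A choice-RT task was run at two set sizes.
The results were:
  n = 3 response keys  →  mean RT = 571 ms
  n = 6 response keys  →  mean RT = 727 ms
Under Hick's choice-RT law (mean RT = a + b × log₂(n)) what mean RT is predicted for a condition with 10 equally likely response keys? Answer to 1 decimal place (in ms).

842.0 ms

With log₂ n on the abscissa the relation is linear; from the two conditions:
  b = (727 − 571) / (log₂ 6 − log₂ 3) = 156 / (2.5850 − 1.5850) = 156.000 ms/bit
  a = 571 − 156.000 × 1.5850 = 323.746 ms
Then RT(10) = 323.746 + 156.000 × log₂ 10 = 323.746 + 156.000 × 3.3219 ≈ 841.967 ms.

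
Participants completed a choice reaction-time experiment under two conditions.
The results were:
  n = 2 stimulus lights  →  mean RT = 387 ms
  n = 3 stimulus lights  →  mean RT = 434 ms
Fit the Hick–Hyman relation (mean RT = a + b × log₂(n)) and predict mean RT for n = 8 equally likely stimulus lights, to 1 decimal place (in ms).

547.7 ms

Solve the two-equation system in a and b:
  b = (434 − 387) / (log₂ 3 − log₂ 2) = 47 / (1.5850 − 1) = 80.347 ms/bit
  a = 387 − 80.347 × 1 = 306.653 ms
Then RT(8) = 306.653 + 80.347 × log₂ 8 = 306.653 + 80.347 × 3 ≈ 547.694 ms.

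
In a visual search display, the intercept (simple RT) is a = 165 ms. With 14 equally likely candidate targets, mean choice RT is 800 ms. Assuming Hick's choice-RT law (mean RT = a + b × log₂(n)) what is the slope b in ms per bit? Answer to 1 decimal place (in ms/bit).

166.8 ms/bit

b = (800 − 165) / log₂(14) = 635 / 3.8074 = 166.782 ms/bit.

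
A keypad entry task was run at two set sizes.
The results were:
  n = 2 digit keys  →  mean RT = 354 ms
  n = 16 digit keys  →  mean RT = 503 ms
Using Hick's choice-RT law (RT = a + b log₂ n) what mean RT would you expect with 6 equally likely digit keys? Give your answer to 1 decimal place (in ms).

RT is linear in log₂ n, so two points fix the line:
  b = (503 − 354) / (log₂ 16 − log₂ 2) = 149 / (4 − 1) = 49.667 ms/bit
  a = 354 − 49.667 × 1 = 304.333 ms
Then RT(6) = 304.333 + 49.667 × log₂ 6 = 304.333 + 49.667 × 2.5850 ≈ 432.720 ms.

432.7 ms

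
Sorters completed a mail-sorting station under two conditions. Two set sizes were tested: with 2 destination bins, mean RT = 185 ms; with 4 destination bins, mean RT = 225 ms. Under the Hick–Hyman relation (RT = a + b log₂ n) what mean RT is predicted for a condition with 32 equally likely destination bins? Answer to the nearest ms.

Fit slope and intercept:
  b = (225 − 185) / (log₂ 4 − log₂ 2) = 40 / (2 − 1) = 40 ms/bit
  a = 185 − 40 × 1 = 145 ms
Then RT(32) = 145 + 40 × log₂ 32 = 145 + 40 × 5 ≈ 345.000 ms.

345 ms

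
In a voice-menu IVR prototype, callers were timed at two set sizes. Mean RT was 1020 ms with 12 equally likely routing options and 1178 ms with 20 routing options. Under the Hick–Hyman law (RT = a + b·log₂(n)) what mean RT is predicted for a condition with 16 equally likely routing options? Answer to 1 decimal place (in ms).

1109.0 ms

With log₂ n on the abscissa the relation is linear; from the two conditions:
  b = (1178 − 1020) / (log₂ 20 − log₂ 12) = 158 / (4.3219 − 3.5850) = 214.393 ms/bit
  a = 1020 − 214.393 × 3.5850 = 251.410 ms
Then RT(16) = 251.410 + 214.393 × log₂ 16 = 251.410 + 214.393 × 4 ≈ 1108.981 ms.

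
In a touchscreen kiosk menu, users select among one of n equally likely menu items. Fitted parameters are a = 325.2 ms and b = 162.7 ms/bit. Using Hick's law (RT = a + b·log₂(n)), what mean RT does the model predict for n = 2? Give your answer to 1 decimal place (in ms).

log₂(2) = 1 bits, so RT = 325.2 + 162.7 × 1 ≈ 487.900 ms.

487.9 ms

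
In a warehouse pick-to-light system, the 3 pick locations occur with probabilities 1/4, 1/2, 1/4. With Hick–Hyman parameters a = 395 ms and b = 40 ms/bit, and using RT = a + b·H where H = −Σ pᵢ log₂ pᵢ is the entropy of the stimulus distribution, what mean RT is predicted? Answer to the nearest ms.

455 ms

H = −Σ pᵢ log₂ pᵢ = 0.25·2 + 0.5·1 + 0.25·2 = 1.500 bits.
RT = 395 + 40 × 1.500 = 455.00 ms.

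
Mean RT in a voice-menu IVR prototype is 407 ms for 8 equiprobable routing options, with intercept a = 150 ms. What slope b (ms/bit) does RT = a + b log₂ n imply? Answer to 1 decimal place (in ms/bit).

8 alternatives carry log₂ 8 = 3 bits; the choice cost is 407 − 150 = 257 ms, so b = 257/3 = 85.667 ms/bit.

85.7 ms/bit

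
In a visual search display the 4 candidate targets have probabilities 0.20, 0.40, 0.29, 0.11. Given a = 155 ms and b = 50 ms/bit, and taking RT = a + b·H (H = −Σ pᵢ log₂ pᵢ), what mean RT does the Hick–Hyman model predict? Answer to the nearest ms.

H = 0.20·log₂(1/0.20) + 0.40·log₂(1/0.40) + 0.29·log₂(1/0.29) + 0.11·log₂(1/0.11) = 1.8613 bits.
RT = 155 + 50 × 1.8613 = 248.07 ms.

248 ms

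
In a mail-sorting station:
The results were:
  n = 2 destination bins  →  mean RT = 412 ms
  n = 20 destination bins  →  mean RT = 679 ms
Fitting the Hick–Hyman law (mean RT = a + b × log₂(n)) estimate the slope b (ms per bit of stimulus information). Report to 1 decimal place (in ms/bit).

Slope: b = (679 − 412) / (log₂ 20 − log₂ 2) = 267/3.3219 = 80.375 ms/bit.

80.4 ms/bit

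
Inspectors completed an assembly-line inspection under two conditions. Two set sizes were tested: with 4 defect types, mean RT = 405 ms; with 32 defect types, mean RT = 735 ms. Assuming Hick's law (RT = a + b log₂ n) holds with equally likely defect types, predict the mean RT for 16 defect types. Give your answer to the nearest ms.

625 ms

Fit slope and intercept:
  b = (735 − 405) / (log₂ 32 − log₂ 4) = 330 / (5 − 2) = 110 ms/bit
  a = 405 − 110 × 2 = 185 ms
Then RT(16) = 185 + 110 × log₂ 16 = 185 + 110 × 4 ≈ 625.000 ms.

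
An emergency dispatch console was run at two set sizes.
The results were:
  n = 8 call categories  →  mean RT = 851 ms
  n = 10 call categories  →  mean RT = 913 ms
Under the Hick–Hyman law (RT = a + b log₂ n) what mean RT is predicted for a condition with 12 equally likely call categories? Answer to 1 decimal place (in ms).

963.7 ms

With log₂ n on the abscissa the relation is linear; from the two conditions:
  b = (913 − 851) / (log₂ 10 − log₂ 8) = 62 / (3.3219 − 3) = 192.590 ms/bit
  a = 851 − 192.590 × 3 = 273.231 ms
Then RT(12) = 273.231 + 192.590 × log₂ 12 = 273.231 + 192.590 × 3.5850 ≈ 963.658 ms.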